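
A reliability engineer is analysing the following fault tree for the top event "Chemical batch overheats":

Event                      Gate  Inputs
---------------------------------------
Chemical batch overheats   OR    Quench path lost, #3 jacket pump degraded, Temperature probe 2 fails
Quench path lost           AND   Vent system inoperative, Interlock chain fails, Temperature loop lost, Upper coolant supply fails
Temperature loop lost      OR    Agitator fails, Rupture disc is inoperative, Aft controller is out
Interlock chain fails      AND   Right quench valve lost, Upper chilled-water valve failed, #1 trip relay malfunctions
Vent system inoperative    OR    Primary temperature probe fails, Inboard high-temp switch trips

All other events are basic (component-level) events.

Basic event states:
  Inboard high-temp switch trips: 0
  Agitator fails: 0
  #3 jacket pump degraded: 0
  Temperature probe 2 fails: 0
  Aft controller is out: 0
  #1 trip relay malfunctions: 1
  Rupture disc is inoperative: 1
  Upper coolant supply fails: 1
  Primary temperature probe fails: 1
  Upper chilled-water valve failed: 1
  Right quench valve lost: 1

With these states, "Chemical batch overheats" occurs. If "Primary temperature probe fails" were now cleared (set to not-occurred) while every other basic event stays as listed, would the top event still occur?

Counterfactual: set "Primary temperature probe fails" to not occurred.
Vent system inoperative [OR]: Primary temperature probe fails=not, Inboard high-temp switch trips=not → no input occurs → does not occur.
Interlock chain fails [AND]: Right quench valve lost=occurs, Upper chilled-water valve failed=occurs, #1 trip relay malfunctions=occurs → all inputs occur → occurs.
Temperature loop lost [OR]: Agitator fails=not, Rupture disc is inoperative=occurs, Aft controller is out=not → at least one input occurs → occurs.
Quench path lost [AND]: Vent system inoperative=not, Interlock chain fails=occurs, Temperature loop lost=occurs, Upper coolant supply fails=occurs → not all inputs occur → does not occur.
Chemical batch overheats [OR]: Quench path lost=not, #3 jacket pump degraded=not, Temperature probe 2 fails=not → no input occurs → does not occur.

No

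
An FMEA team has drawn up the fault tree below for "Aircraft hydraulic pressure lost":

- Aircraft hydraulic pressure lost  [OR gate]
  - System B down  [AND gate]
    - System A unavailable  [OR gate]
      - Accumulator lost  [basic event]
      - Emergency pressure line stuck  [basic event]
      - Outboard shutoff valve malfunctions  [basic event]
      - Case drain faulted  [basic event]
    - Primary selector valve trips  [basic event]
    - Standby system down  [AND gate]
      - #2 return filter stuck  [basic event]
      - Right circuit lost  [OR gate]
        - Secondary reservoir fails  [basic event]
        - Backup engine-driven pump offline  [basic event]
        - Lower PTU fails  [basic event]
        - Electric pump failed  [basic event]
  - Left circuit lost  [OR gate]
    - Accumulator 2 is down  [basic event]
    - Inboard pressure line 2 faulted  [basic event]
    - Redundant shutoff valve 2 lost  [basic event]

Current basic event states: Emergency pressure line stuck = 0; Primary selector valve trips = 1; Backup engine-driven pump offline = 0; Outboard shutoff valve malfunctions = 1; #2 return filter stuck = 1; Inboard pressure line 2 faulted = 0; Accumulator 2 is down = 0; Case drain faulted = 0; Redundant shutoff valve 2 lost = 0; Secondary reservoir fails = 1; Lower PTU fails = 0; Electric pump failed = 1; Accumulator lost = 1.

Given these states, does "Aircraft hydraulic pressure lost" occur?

Yes

System A unavailable [OR]: Accumulator lost=occurs, Emergency pressure line stuck=not, Outboard shutoff valve malfunctions=occurs, Case drain faulted=not → at least one input occurs → occurs.
Right circuit lost [OR]: Secondary reservoir fails=occurs, Backup engine-driven pump offline=not, Lower PTU fails=not, Electric pump failed=occurs → at least one input occurs → occurs.
Standby system down [AND]: #2 return filter stuck=occurs, Right circuit lost=occurs → all inputs occur → occurs.
System B down [AND]: System A unavailable=occurs, Primary selector valve trips=occurs, Standby system down=occurs → all inputs occur → occurs.
Left circuit lost [OR]: Accumulator 2 is down=not, Inboard pressure line 2 faulted=not, Redundant shutoff valve 2 lost=not → no input occurs → does not occur.
Aircraft hydraulic pressure lost [OR]: System B down=occurs, Left circuit lost=not → at least one input occurs → occurs.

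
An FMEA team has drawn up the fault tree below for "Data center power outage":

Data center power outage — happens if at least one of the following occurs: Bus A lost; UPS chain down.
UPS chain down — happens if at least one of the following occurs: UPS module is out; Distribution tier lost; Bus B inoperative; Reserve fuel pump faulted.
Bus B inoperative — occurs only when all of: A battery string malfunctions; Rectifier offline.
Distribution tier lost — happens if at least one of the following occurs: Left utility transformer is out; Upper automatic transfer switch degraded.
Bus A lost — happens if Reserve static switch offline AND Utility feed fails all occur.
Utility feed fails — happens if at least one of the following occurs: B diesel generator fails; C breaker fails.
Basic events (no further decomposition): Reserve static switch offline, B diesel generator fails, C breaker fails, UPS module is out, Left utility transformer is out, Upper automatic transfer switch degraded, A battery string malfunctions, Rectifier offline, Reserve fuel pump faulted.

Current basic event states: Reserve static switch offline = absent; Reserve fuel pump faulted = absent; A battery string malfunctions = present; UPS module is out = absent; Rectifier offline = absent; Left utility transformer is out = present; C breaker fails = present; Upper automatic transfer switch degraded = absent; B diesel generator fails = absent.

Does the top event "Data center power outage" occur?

Utility feed fails [OR]: B diesel generator fails=not, C breaker fails=occurs → at least one input occurs → occurs.
Bus A lost [AND]: Reserve static switch offline=not, Utility feed fails=occurs → not all inputs occur → does not occur.
Distribution tier lost [OR]: Left utility transformer is out=occurs, Upper automatic transfer switch degraded=not → at least one input occurs → occurs.
Bus B inoperative [AND]: A battery string malfunctions=occurs, Rectifier offline=not → not all inputs occur → does not occur.
UPS chain down [OR]: UPS module is out=not, Distribution tier lost=occurs, Bus B inoperative=not, Reserve fuel pump faulted=not → at least one input occurs → occurs.
Data center power outage [OR]: Bus A lost=not, UPS chain down=occurs → at least one input occurs → occurs.

Yes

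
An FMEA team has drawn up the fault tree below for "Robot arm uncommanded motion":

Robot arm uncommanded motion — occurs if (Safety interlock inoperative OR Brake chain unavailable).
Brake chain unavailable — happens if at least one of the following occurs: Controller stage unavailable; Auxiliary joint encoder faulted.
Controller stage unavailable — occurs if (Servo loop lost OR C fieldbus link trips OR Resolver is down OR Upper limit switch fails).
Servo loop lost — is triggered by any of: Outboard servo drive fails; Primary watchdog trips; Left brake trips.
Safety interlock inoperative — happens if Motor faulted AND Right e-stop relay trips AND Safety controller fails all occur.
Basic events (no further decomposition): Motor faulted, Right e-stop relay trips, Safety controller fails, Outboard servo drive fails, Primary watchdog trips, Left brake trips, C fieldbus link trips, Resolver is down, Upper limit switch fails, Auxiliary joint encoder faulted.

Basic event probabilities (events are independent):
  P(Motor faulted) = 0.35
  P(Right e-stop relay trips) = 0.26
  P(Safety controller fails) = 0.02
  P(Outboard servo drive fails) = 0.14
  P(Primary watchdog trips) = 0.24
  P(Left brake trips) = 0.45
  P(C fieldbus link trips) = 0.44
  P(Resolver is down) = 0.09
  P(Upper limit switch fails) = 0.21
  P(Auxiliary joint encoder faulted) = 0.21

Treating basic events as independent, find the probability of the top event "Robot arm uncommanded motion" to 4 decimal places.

P(Safety interlock inoperative) [AND] = 0.35 × 0.26 × 0.02 = 0.001820
P(Servo loop lost) [OR] = 1 − (1−0.14) × (1−0.24) × (1−0.45) = 0.640520
P(Controller stage unavailable) [OR] = 1 − (1−0.640520) × (1−0.44) × (1−0.09) × (1−0.21) = 0.855279
P(Brake chain unavailable) [OR] = 1 − (1−0.855279) × (1−0.21) = 0.885670
P(Robot arm uncommanded motion) [OR] = 1 − (1−0.001820) × (1−0.885670) = 0.885878
Rounded to 4 decimal places: P(Robot arm uncommanded motion) ≈ 0.8859.

0.8859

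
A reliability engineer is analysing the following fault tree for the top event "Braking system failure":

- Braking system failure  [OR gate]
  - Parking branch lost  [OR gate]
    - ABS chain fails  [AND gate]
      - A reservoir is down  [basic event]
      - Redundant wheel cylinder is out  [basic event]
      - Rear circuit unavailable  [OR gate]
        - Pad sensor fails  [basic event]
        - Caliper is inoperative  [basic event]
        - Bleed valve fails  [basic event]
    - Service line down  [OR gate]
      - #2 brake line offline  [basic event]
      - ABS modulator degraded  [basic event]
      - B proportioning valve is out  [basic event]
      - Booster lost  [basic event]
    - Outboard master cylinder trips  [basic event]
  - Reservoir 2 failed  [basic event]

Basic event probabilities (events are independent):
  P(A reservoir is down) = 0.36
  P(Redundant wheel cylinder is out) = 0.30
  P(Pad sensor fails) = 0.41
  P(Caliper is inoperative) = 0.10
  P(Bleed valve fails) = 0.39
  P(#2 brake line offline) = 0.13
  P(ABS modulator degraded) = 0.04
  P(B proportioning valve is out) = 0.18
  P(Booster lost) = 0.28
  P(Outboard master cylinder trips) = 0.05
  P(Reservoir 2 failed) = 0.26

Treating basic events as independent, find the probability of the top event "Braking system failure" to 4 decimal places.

P(Rear circuit unavailable) [OR] = 1 − (1−0.41) × (1−0.10) × (1−0.39) = 0.676090
P(ABS chain fails) [AND] = 0.36 × 0.30 × 0.676090 = 0.073018
P(Service line down) [OR] = 1 − (1−0.13) × (1−0.04) × (1−0.18) × (1−0.28) = 0.506898
P(Parking branch lost) [OR] = 1 − (1−0.073018) × (1−0.506898) × (1−0.05) = 0.565758
P(Braking system failure) [OR] = 1 − (1−0.565758) × (1−0.26) = 0.678661
Rounded to 4 decimal places: P(Braking system failure) ≈ 0.6787.

0.6787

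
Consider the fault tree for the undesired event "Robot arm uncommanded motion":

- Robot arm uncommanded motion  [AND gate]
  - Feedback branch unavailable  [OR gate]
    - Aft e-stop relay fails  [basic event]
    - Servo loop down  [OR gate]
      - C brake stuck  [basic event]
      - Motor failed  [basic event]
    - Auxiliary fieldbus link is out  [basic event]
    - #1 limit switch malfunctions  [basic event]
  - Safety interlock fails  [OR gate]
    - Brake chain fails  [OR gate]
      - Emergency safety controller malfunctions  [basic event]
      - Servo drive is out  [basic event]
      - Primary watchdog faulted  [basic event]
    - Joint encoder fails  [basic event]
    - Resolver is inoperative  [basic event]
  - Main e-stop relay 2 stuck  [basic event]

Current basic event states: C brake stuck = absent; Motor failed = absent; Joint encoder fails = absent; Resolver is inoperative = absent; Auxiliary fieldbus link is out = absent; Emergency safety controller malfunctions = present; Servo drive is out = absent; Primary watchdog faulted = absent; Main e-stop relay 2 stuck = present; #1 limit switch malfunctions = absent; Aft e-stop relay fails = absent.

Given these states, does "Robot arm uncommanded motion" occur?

Servo loop down [OR]: C brake stuck=not, Motor failed=not → no input occurs → does not occur.
Feedback branch unavailable [OR]: Aft e-stop relay fails=not, Servo loop down=not, Auxiliary fieldbus link is out=not, #1 limit switch malfunctions=not → no input occurs → does not occur.
Brake chain fails [OR]: Emergency safety controller malfunctions=occurs, Servo drive is out=not, Primary watchdog faulted=not → at least one input occurs → occurs.
Safety interlock fails [OR]: Brake chain fails=occurs, Joint encoder fails=not, Resolver is inoperative=not → at least one input occurs → occurs.
Robot arm uncommanded motion [AND]: Feedback branch unavailable=not, Safety interlock fails=occurs, Main e-stop relay 2 stuck=occurs → not all inputs occur → does not occur.

No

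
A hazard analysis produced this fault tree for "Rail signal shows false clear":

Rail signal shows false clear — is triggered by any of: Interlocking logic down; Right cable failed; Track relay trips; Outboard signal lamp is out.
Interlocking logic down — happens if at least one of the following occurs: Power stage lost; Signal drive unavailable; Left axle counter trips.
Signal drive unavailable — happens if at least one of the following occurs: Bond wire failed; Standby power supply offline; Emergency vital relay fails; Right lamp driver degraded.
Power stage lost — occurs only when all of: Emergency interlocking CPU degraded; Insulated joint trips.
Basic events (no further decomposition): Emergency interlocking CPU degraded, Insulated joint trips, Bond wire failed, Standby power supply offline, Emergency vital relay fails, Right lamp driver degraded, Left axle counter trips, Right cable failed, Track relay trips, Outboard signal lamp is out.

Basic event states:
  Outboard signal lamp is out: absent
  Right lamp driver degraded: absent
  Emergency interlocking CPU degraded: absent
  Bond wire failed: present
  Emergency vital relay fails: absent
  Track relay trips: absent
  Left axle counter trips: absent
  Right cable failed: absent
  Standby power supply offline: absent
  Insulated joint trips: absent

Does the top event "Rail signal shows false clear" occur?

Yes

Power stage lost [AND]: Emergency interlocking CPU degraded=not, Insulated joint trips=not → not all inputs occur → does not occur.
Signal drive unavailable [OR]: Bond wire failed=occurs, Standby power supply offline=not, Emergency vital relay fails=not, Right lamp driver degraded=not → at least one input occurs → occurs.
Interlocking logic down [OR]: Power stage lost=not, Signal drive unavailable=occurs, Left axle counter trips=not → at least one input occurs → occurs.
Rail signal shows false clear [OR]: Interlocking logic down=occurs, Right cable failed=not, Track relay trips=not, Outboard signal lamp is out=not → at least one input occurs → occurs.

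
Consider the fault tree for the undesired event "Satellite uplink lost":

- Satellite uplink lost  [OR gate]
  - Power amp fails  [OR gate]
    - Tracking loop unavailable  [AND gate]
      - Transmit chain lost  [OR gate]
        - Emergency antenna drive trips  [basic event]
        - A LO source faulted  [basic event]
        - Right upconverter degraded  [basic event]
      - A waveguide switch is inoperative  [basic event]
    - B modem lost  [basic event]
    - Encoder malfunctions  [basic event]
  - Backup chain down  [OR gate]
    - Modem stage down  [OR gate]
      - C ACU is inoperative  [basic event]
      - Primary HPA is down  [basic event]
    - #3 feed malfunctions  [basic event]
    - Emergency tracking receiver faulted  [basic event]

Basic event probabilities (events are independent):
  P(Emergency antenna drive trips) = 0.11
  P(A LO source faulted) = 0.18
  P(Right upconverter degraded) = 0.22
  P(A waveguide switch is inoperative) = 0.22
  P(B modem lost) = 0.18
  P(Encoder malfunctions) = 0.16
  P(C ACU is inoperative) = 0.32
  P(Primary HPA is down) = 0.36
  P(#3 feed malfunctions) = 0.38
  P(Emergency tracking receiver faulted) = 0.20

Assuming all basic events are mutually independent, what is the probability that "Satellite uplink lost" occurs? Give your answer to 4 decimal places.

0.8654

P(Transmit chain lost) [OR] = 1 − (1−0.11) × (1−0.18) × (1−0.22) = 0.430756
P(Tracking loop unavailable) [AND] = 0.430756 × 0.22 = 0.094766
P(Power amp fails) [OR] = 1 − (1−0.094766) × (1−0.18) × (1−0.16) = 0.376475
P(Modem stage down) [OR] = 1 − (1−0.32) × (1−0.36) = 0.564800
P(Backup chain down) [OR] = 1 − (1−0.564800) × (1−0.38) × (1−0.20) = 0.784141
P(Satellite uplink lost) [OR] = 1 − (1−0.376475) × (1−0.784141) = 0.865407
Rounded to 4 decimal places: P(Satellite uplink lost) ≈ 0.8654.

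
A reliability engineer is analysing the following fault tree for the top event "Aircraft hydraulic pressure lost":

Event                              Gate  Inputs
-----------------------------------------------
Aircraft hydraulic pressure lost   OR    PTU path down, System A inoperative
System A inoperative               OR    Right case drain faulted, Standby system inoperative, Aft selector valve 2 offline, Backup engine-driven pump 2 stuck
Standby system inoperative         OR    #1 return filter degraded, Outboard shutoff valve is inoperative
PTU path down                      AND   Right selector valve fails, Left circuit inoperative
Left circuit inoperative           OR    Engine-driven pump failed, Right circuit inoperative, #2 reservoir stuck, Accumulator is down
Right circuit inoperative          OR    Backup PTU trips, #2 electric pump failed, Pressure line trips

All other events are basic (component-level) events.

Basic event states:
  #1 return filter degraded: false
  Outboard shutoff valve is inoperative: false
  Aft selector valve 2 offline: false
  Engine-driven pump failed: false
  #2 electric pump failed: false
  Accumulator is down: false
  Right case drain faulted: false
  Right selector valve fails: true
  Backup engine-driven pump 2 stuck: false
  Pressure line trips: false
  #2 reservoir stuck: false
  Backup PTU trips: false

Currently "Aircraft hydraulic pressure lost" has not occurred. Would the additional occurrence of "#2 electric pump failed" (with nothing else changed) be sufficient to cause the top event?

Counterfactual: set "#2 electric pump failed" to occurred.
Right circuit inoperative [OR]: Backup PTU trips=not, #2 electric pump failed=occurs, Pressure line trips=not → at least one input occurs → occurs.
Left circuit inoperative [OR]: Engine-driven pump failed=not, Right circuit inoperative=occurs, #2 reservoir stuck=not, Accumulator is down=not → at least one input occurs → occurs.
PTU path down [AND]: Right selector valve fails=occurs, Left circuit inoperative=occurs → all inputs occur → occurs.
Standby system inoperative [OR]: #1 return filter degraded=not, Outboard shutoff valve is inoperative=not → no input occurs → does not occur.
System A inoperative [OR]: Right case drain faulted=not, Standby system inoperative=not, Aft selector valve 2 offline=not, Backup engine-driven pump 2 stuck=not → no input occurs → does not occur.
Aircraft hydraulic pressure lost [OR]: PTU path down=occurs, System A inoperative=not → at least one input occurs → occurs.

Yes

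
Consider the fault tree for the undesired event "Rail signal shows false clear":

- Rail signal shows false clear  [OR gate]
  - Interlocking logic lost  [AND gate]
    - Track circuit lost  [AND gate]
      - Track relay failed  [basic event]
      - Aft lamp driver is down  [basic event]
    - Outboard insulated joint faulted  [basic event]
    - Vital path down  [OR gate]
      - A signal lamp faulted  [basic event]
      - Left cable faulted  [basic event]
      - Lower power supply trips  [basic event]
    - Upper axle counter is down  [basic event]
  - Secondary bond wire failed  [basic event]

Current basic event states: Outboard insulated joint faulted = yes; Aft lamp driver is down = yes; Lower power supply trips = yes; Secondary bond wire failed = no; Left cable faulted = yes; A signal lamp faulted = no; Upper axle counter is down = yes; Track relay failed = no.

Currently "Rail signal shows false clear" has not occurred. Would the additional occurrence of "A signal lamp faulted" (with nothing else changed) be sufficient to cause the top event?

No

Counterfactual: set "A signal lamp faulted" to occurred.
Track circuit lost [AND]: Track relay failed=not, Aft lamp driver is down=occurs → not all inputs occur → does not occur.
Vital path down [OR]: A signal lamp faulted=occurs, Left cable faulted=occurs, Lower power supply trips=occurs → at least one input occurs → occurs.
Interlocking logic lost [AND]: Track circuit lost=not, Outboard insulated joint faulted=occurs, Vital path down=occurs, Upper axle counter is down=occurs → not all inputs occur → does not occur.
Rail signal shows false clear [OR]: Interlocking logic lost=not, Secondary bond wire failed=not → no input occurs → does not occur.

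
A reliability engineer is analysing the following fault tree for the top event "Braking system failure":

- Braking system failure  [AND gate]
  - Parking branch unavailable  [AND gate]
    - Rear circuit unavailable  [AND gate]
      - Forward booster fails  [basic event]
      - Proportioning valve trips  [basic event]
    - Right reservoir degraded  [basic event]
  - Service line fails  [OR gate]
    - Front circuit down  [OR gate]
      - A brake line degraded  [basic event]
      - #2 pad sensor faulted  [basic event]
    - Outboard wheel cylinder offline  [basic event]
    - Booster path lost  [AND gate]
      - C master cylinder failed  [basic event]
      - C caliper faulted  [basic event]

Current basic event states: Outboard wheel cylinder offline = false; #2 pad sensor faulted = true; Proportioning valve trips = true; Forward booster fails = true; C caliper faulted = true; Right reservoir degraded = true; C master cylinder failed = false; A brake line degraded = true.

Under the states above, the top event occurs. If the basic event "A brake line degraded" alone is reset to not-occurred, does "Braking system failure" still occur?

Yes

Counterfactual: set "A brake line degraded" to not occurred.
Rear circuit unavailable [AND]: Forward booster fails=occurs, Proportioning valve trips=occurs → all inputs occur → occurs.
Parking branch unavailable [AND]: Rear circuit unavailable=occurs, Right reservoir degraded=occurs → all inputs occur → occurs.
Front circuit down [OR]: A brake line degraded=not, #2 pad sensor faulted=occurs → at least one input occurs → occurs.
Booster path lost [AND]: C master cylinder failed=not, C caliper faulted=occurs → not all inputs occur → does not occur.
Service line fails [OR]: Front circuit down=occurs, Outboard wheel cylinder offline=not, Booster path lost=not → at least one input occurs → occurs.
Braking system failure [AND]: Parking branch unavailable=occurs, Service line fails=occurs → all inputs occur → occurs.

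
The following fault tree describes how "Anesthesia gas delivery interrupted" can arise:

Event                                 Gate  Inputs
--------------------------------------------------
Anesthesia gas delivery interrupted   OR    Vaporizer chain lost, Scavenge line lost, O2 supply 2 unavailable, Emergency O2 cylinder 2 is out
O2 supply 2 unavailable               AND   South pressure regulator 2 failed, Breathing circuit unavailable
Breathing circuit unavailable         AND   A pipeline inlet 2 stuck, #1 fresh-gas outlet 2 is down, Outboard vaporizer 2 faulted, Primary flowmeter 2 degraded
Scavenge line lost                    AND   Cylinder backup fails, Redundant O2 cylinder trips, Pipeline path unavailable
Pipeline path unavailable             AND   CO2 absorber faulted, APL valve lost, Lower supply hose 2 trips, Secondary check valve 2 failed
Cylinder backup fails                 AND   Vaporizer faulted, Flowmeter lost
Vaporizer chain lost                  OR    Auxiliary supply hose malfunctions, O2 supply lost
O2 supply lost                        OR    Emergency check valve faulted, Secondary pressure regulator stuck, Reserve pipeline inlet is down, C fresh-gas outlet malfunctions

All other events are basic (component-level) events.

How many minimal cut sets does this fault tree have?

O2 supply lost [OR]: union of children's cut sets → 4 cut set(s).
Vaporizer chain lost [OR]: union of children's cut sets → 5 cut set(s).
Cylinder backup fails [AND]: one cut set from each child combined → 1 × 1 = 1 cut set(s).
Pipeline path unavailable [AND]: one cut set from each child combined → 1 × 1 × 1 × 1 = 1 cut set(s).
Scavenge line lost [AND]: one cut set from each child combined → 1 × 1 × 1 = 1 cut set(s).
Breathing circuit unavailable [AND]: one cut set from each child combined → 1 × 1 × 1 × 1 = 1 cut set(s).
O2 supply 2 unavailable [AND]: one cut set from each child combined → 1 × 1 = 1 cut set(s).
Anesthesia gas delivery interrupted [OR]: union of children's cut sets → 8 cut set(s).
Minimal cut sets: {Auxiliary supply hose malfunctions}; {Emergency check valve faulted}; {Secondary pressure regulator stuck}; {Reserve pipeline inlet is down}; {C fresh-gas outlet malfunctions}; {APL valve lost, CO2 absorber faulted, Flowmeter lost, Lower supply hose 2 trips, Redundant O2 cylinder trips, Secondary check valve 2 failed, Vaporizer faulted}; {#1 fresh-gas outlet 2 is down, A pipeline inlet 2 stuck, Outboard vaporizer 2 faulted, Primary flowmeter 2 degraded, South pressure regulator 2 failed}; {Emergency O2 cylinder 2 is out}.

8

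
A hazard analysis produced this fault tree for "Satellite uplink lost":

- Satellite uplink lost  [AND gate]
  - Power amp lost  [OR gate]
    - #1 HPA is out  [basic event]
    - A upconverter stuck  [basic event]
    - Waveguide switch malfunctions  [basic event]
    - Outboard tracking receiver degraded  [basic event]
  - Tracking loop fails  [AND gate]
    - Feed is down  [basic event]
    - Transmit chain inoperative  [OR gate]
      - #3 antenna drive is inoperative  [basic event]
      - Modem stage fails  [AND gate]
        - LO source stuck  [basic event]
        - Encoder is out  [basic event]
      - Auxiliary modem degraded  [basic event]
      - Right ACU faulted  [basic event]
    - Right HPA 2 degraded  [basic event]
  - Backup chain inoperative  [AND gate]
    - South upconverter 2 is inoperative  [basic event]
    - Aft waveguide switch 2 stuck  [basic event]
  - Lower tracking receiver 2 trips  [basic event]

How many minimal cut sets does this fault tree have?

16

Power amp lost [OR]: union of children's cut sets → 4 cut set(s).
Modem stage fails [AND]: one cut set from each child combined → 1 × 1 = 1 cut set(s).
Transmit chain inoperative [OR]: union of children's cut sets → 4 cut set(s).
Tracking loop fails [AND]: one cut set from each child combined → 1 × 4 × 1 = 4 cut set(s).
Backup chain inoperative [AND]: one cut set from each child combined → 1 × 1 = 1 cut set(s).
Satellite uplink lost [AND]: one cut set from each child combined → 4 × 4 × 1 × 1 = 16 cut set(s).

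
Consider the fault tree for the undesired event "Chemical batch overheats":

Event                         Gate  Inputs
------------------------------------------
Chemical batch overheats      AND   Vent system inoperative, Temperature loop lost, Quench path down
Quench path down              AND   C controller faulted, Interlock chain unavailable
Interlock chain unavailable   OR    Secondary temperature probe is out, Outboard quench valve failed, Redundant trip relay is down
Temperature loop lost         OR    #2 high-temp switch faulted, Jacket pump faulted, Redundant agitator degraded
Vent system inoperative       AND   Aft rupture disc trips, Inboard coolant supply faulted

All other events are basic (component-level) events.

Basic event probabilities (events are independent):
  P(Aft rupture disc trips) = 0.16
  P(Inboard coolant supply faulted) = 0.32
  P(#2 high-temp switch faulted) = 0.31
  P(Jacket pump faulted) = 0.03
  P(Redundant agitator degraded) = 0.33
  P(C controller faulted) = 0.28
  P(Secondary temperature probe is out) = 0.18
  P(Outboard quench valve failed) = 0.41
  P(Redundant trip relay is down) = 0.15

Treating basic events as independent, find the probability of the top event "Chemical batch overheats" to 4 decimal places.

0.0047

P(Vent system inoperative) [AND] = 0.16 × 0.32 = 0.051200
P(Temperature loop lost) [OR] = 1 − (1−0.31) × (1−0.03) × (1−0.33) = 0.551569
P(Interlock chain unavailable) [OR] = 1 − (1−0.18) × (1−0.41) × (1−0.15) = 0.588770
P(Quench path down) [AND] = 0.28 × 0.588770 = 0.164856
P(Chemical batch overheats) [AND] = 0.051200 × 0.551569 × 0.164856 = 0.004656
Rounded to 4 decimal places: P(Chemical batch overheats) ≈ 0.0047.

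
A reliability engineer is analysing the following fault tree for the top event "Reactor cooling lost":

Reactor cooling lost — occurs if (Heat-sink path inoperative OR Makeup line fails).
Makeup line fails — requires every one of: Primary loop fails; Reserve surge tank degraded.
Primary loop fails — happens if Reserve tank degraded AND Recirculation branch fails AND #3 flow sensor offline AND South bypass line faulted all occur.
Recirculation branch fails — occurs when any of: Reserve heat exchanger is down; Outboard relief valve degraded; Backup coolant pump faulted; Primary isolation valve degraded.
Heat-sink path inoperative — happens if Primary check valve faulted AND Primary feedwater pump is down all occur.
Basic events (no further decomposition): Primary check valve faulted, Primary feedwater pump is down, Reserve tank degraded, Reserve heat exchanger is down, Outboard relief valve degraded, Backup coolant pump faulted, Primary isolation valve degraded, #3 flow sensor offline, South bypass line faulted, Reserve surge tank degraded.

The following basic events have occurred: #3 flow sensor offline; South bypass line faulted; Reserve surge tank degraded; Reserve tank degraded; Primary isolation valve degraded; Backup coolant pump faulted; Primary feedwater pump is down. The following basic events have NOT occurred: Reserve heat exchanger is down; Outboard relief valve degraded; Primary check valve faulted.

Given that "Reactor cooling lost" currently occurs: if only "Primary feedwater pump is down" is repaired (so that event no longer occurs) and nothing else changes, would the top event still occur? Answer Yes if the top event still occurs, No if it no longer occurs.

Yes

Counterfactual: set "Primary feedwater pump is down" to not occurred.
Heat-sink path inoperative [AND]: Primary check valve faulted=not, Primary feedwater pump is down=not → not all inputs occur → does not occur.
Recirculation branch fails [OR]: Reserve heat exchanger is down=not, Outboard relief valve degraded=not, Backup coolant pump faulted=occurs, Primary isolation valve degraded=occurs → at least one input occurs → occurs.
Primary loop fails [AND]: Reserve tank degraded=occurs, Recirculation branch fails=occurs, #3 flow sensor offline=occurs, South bypass line faulted=occurs → all inputs occur → occurs.
Makeup line fails [AND]: Primary loop fails=occurs, Reserve surge tank degraded=occurs → all inputs occur → occurs.
Reactor cooling lost [OR]: Heat-sink path inoperative=not, Makeup line fails=occurs → at least one input occurs → occurs.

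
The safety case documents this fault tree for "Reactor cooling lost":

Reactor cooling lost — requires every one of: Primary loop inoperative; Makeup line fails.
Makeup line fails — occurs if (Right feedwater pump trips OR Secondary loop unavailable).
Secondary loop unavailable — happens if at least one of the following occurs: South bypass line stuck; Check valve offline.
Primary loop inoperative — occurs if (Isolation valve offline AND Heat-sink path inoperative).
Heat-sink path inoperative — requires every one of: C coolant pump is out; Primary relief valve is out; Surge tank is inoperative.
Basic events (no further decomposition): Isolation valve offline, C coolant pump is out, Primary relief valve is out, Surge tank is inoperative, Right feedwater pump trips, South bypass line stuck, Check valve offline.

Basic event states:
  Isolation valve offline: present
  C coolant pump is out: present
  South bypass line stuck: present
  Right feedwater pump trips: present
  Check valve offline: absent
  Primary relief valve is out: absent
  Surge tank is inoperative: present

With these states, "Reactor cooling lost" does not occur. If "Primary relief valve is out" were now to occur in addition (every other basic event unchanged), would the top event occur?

Counterfactual: set "Primary relief valve is out" to occurred.
Heat-sink path inoperative [AND]: C coolant pump is out=occurs, Primary relief valve is out=occurs, Surge tank is inoperative=occurs → all inputs occur → occurs.
Primary loop inoperative [AND]: Isolation valve offline=occurs, Heat-sink path inoperative=occurs → all inputs occur → occurs.
Secondary loop unavailable [OR]: South bypass line stuck=occurs, Check valve offline=not → at least one input occurs → occurs.
Makeup line fails [OR]: Right feedwater pump trips=occurs, Secondary loop unavailable=occurs → at least one input occurs → occurs.
Reactor cooling lost [AND]: Primary loop inoperative=occurs, Makeup line fails=occurs → all inputs occur → occurs.

Yes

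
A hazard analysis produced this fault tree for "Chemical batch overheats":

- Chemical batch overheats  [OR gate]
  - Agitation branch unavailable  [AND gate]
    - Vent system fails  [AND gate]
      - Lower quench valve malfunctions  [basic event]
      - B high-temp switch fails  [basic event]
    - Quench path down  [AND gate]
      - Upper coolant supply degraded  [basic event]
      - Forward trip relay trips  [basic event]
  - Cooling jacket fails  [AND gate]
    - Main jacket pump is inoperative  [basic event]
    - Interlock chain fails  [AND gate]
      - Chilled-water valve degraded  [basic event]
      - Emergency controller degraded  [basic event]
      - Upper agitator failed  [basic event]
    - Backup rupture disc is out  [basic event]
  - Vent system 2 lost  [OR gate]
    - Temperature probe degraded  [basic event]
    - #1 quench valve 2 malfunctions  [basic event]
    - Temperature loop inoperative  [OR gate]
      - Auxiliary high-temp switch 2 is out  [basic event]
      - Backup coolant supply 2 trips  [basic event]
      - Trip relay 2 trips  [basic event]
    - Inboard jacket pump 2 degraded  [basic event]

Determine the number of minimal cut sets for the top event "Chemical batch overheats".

Vent system fails [AND]: one cut set from each child combined → 1 × 1 = 1 cut set(s).
Quench path down [AND]: one cut set from each child combined → 1 × 1 = 1 cut set(s).
Agitation branch unavailable [AND]: one cut set from each child combined → 1 × 1 = 1 cut set(s).
Interlock chain fails [AND]: one cut set from each child combined → 1 × 1 × 1 = 1 cut set(s).
Cooling jacket fails [AND]: one cut set from each child combined → 1 × 1 × 1 = 1 cut set(s).
Temperature loop inoperative [OR]: union of children's cut sets → 3 cut set(s).
Vent system 2 lost [OR]: union of children's cut sets → 6 cut set(s).
Chemical batch overheats [OR]: union of children's cut sets → 8 cut set(s).
Minimal cut sets: {B high-temp switch fails, Forward trip relay trips, Lower quench valve malfunctions, Upper coolant supply degraded}; {Backup rupture disc is out, Chilled-water valve degraded, Emergency controller degraded, Main jacket pump is inoperative, Upper agitator failed}; {Temperature probe degraded}; {#1 quench valve 2 malfunctions}; {Auxiliary high-temp switch 2 is out}; {Backup coolant supply 2 trips}; {Trip relay 2 trips}; {Inboard jacket pump 2 degraded}.

8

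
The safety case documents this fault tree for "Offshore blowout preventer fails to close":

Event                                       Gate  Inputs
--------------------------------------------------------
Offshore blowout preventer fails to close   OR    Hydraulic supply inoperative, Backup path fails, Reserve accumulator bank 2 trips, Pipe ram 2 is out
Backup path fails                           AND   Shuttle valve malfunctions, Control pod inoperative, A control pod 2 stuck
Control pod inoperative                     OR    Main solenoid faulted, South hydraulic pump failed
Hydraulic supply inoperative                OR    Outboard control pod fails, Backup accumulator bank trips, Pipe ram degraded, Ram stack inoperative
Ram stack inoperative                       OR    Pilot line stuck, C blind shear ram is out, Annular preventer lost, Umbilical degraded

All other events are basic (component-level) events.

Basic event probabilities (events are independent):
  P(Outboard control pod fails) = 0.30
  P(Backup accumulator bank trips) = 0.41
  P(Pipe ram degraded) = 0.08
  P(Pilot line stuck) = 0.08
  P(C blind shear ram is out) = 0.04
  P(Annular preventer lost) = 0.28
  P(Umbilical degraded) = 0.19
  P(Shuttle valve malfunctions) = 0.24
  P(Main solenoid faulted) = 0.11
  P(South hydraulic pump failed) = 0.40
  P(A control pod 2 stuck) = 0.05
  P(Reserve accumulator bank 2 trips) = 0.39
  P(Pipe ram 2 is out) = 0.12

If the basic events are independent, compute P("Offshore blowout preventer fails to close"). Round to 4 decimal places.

0.8955

P(Ram stack inoperative) [OR] = 1 − (1−0.08) × (1−0.04) × (1−0.28) × (1−0.19) = 0.484918
P(Hydraulic supply inoperative) [OR] = 1 − (1−0.30) × (1−0.41) × (1−0.08) × (1−0.484918) = 0.804289
P(Control pod inoperative) [OR] = 1 − (1−0.11) × (1−0.40) = 0.466000
P(Backup path fails) [AND] = 0.24 × 0.466000 × 0.05 = 0.005592
P(Offshore blowout preventer fails to close) [OR] = 1 − (1−0.804289) × (1−0.005592) × (1−0.39) × (1−0.12) = 0.895530
Rounded to 4 decimal places: P(Offshore blowout preventer fails to close) ≈ 0.8955.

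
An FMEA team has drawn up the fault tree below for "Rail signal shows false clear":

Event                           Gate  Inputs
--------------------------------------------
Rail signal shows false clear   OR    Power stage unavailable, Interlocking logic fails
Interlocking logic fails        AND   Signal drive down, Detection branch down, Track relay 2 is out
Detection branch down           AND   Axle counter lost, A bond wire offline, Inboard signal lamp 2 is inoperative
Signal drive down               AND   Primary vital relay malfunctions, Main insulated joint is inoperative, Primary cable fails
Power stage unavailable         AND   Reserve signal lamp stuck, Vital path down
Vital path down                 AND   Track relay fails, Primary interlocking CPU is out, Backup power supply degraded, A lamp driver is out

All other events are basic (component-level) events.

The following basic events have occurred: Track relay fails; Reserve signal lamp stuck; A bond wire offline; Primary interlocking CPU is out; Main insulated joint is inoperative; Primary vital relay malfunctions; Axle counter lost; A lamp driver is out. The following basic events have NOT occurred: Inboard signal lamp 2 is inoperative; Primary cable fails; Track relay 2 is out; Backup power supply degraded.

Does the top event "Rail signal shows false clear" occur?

Vital path down [AND]: Track relay fails=occurs, Primary interlocking CPU is out=occurs, Backup power supply degraded=not, A lamp driver is out=occurs → not all inputs occur → does not occur.
Power stage unavailable [AND]: Reserve signal lamp stuck=occurs, Vital path down=not → not all inputs occur → does not occur.
Signal drive down [AND]: Primary vital relay malfunctions=occurs, Main insulated joint is inoperative=occurs, Primary cable fails=not → not all inputs occur → does not occur.
Detection branch down [AND]: Axle counter lost=occurs, A bond wire offline=occurs, Inboard signal lamp 2 is inoperative=not → not all inputs occur → does not occur.
Interlocking logic fails [AND]: Signal drive down=not, Detection branch down=not, Track relay 2 is out=not → not all inputs occur → does not occur.
Rail signal shows false clear [OR]: Power stage unavailable=not, Interlocking logic fails=not → no input occurs → does not occur.

No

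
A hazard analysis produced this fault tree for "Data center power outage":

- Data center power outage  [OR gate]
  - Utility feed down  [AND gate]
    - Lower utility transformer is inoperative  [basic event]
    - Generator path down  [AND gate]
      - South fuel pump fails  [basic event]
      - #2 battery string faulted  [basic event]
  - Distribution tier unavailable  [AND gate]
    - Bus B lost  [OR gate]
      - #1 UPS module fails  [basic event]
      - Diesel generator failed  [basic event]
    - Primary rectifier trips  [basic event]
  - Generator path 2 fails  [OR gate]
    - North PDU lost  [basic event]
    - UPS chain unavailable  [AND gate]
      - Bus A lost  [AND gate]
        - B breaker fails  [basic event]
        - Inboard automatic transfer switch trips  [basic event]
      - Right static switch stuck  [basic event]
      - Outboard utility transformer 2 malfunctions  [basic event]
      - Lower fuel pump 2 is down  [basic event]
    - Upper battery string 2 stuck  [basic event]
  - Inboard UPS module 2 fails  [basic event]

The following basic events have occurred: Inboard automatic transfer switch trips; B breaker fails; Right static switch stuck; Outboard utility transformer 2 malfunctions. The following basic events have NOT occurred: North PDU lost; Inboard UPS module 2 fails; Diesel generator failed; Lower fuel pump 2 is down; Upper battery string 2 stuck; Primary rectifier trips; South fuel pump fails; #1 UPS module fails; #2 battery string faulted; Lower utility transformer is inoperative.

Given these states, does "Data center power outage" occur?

No

Generator path down [AND]: South fuel pump fails=not, #2 battery string faulted=not → not all inputs occur → does not occur.
Utility feed down [AND]: Lower utility transformer is inoperative=not, Generator path down=not → not all inputs occur → does not occur.
Bus B lost [OR]: #1 UPS module fails=not, Diesel generator failed=not → no input occurs → does not occur.
Distribution tier unavailable [AND]: Bus B lost=not, Primary rectifier trips=not → not all inputs occur → does not occur.
Bus A lost [AND]: B breaker fails=occurs, Inboard automatic transfer switch trips=occurs → all inputs occur → occurs.
UPS chain unavailable [AND]: Bus A lost=occurs, Right static switch stuck=occurs, Outboard utility transformer 2 malfunctions=occurs, Lower fuel pump 2 is down=not → not all inputs occur → does not occur.
Generator path 2 fails [OR]: North PDU lost=not, UPS chain unavailable=not, Upper battery string 2 stuck=not → no input occurs → does not occur.
Data center power outage [OR]: Utility feed down=not, Distribution tier unavailable=not, Generator path 2 fails=not, Inboard UPS module 2 fails=not → no input occurs → does not occur.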